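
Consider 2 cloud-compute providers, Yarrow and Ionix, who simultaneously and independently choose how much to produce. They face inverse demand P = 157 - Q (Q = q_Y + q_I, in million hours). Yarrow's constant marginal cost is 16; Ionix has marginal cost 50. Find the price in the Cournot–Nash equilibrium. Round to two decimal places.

Yarrow's profit: π_Y = (157 - Q)q_Y - (16q_Y). Setting ∂π_Y/∂q_Y = 0: 141 - 2q_Y - (q_I) = 0.
Ionix's profit: π_I = (157 - Q)q_I - (50q_I). Setting ∂π_I/∂q_I = 0: 107 - 2q_I - (q_Y) = 0.
So q_Y = (141 - q_I)/2 and q_I = (107 - q_Y)/2.
Substituting one into the other gives q_Y = 175/3 and q_I = 73/3.
Total output Q = 248/3, so price P = 157 - 248/3 = 223/3.

74.33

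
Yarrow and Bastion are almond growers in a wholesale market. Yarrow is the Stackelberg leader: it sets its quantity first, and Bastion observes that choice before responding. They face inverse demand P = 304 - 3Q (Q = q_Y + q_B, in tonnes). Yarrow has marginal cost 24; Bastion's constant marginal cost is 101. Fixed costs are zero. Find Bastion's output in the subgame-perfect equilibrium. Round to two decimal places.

The follower Bastion best-responds to any q_Y: π_B = (304 - 3Q)q_B - 101q_B.
Follower FOC: 203 - 3q_Y - 6q_B = 0, so q_B(q_Y) = (203 - 3q_Y)/6.
The leader anticipates this reaction. Substituting into P = 304 - 3Q gives P = 405/2 - (3/2)q_Y, so π_Y = (405/2 - (3/2)q_Y)q_Y - 24q_Y.
Maximising: ∂π_Y/∂q_Y = 357/2 - 3q_Y = 0, giving q_Y = 119/2.
Then q_B = (203 - 3·(119/2))/6 = 49/12.

4.08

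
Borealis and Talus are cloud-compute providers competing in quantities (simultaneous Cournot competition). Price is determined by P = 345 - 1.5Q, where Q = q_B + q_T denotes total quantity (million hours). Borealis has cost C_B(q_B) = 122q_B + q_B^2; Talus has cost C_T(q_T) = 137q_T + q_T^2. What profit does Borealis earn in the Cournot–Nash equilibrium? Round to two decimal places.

Borealis's profit: π_B = (345 - 1.5Q)q_B - (122q_B + q_B²). Setting ∂π_B/∂q_B = 0: 223 - 5q_B - (3/2)(q_T) = 0.
Talus's profit: π_T = (345 - 1.5Q)q_T - (137q_T + q_T²). Setting ∂π_T/∂q_T = 0: 208 - 5q_T - (3/2)(q_B) = 0.
So q_B = (223 - (3/2)q_T)/5 and q_T = (208 - (3/2)q_B)/5.
Substituting one into the other gives q_B = 35.2967 and q_T = 31.0110.
Price P = 345 - (3/2)·(862/13) = 245.5385.
Borealis's profit: 245.5385·35.2967 - 122·35.2967 - 35.2967² = 3114.6432.

3114.64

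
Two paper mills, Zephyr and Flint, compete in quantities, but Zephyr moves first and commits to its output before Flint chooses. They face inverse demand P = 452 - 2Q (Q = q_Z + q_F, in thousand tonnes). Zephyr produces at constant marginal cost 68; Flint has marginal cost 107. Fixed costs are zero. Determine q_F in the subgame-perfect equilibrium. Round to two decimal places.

The follower Flint best-responds to any q_Z: π_F = (452 - 2Q)q_F - 107q_F.
∂π_F/∂q_F = 345 - 2q_Z - 4q_F = 0 gives the reaction function q_F = (345 - 2q_Z)/4.
The leader anticipates this reaction. Substituting into P = 452 - 2Q gives P = 559/2 - q_Z, so π_Z = (559/2 - q_Z)q_Z - 68q_Z.
Leader FOC: 423/2 - 2q_Z = 0, so q_Z = 423/4.
Then q_F = (345 - 2·(423/4))/4 = 267/8.

33.38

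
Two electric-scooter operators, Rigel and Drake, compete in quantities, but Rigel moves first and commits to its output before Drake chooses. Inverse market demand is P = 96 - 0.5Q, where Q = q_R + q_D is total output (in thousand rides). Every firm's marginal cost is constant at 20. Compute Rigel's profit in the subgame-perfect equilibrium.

The follower Drake best-responds to any q_R: π_D = (96 - 0.5Q)q_D - 20q_D.
∂π_D/∂q_D = 76 - (1/2)q_R - q_D = 0 gives the reaction function q_D = (76 - (1/2)q_R).
Rigel substitutes q_D(q_R) into its own profit: π_R = q_R(96 - (1/2)q_R - (76 - (1/2)q_R)/2) - 20q_R = (58 - (1/4)q_R)q_R - 20q_R.
The leader's first-order condition 38 - (1/2)q_R = 0 yields q_R = 76.
Then q_D = (76 - (1/2)·76) = 38.
Price P = 96 - (1/2)·114 = 39.
Rigel's profit: (39 - 20)·76 = 1444.

1444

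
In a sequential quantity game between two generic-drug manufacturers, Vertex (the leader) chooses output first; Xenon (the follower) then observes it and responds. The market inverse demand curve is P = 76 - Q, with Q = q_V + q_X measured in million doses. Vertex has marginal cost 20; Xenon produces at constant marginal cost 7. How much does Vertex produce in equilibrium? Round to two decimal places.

21.50

The follower Xenon best-responds to any q_V: π_X = (76 - Q)q_X - 7q_X.
Follower FOC: 69 - q_V - 2q_X = 0, so q_X(q_V) = (69 - q_V)/2.
The leader anticipates this reaction. Substituting into P = 76 - Q gives P = 83/2 - (1/2)q_V, so π_V = (83/2 - (1/2)q_V)q_V - 20q_V.
Leader FOC: 43/2 - q_V = 0, so q_V = 43/2.
Then q_X = (69 - 43/2)/2 = 95/4.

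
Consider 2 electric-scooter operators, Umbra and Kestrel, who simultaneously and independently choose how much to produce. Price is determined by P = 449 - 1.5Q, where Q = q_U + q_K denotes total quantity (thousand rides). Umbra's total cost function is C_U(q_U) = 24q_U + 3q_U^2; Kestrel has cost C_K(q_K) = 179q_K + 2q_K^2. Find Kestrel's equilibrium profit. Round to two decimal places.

3047.15

Umbra's profit: π_U = (449 - 1.5Q)q_U - (24q_U + 3q_U²). Setting ∂π_U/∂q_U = 0: 425 - 9q_U - (3/2)(q_K) = 0.
Kestrel's first-order condition: 270 - 7q_K - (3/2)(q_U) = 0.
Best responses: q_U = (425 - (3/2)q_K)/9, q_K = (270 - (3/2)q_U)/7.
Substituting one into the other gives q_U = 42.3045 and q_K = 29.5062.
Price P = 449 - (3/2)·71.8107 = 341.2840.
Kestrel's profit: 341.2840·29.5062 - 179·29.5062 - 2·29.5062² = 3047.1498.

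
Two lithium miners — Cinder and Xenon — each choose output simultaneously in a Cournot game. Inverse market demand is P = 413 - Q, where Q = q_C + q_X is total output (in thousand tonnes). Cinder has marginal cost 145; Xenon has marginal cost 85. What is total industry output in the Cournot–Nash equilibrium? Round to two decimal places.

Cinder's profit: π_C = (413 - Q)q_C - (145q_C). Setting ∂π_C/∂q_C = 0: 268 - 2q_C - (q_X) = 0.
Xenon's first-order condition: 328 - 2q_X - (q_C) = 0.
Best responses: q_C = (268 - q_X)/2, q_X = (328 - q_C)/2.
Substituting one into the other gives q_C = 208/3 and q_X = 388/3.
Total output Q = 208/3 + 388/3 = 596/3.

198.67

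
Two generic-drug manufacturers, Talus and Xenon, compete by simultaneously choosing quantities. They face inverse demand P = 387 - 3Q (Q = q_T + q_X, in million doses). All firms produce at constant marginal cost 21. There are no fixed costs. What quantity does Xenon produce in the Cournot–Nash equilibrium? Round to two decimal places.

A representative firm's profit is π_i = q_i(387 - 3Q) - 21q_i.
First-order condition (treating rivals' output as given): 366 - 6q_i - 3q_j = 0.
With identical firms every q_j equals q_i, so q_j = q_i and 366 = 9q_i, giving q_i = 122/3.

40.67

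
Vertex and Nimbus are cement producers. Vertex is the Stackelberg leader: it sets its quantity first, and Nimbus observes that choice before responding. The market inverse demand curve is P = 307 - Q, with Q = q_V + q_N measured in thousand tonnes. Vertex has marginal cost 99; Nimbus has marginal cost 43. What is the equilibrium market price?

137

Solve by backward induction. Given q_V, the follower Nimbus maximises π_N = (307 - q_V - q_N)q_N - 43q_N.
Setting the follower's marginal profit to zero, 264 - q_V - 2q_N = 0, i.e. q_N = (264 - q_V)/2.
The leader anticipates this reaction. Substituting into P = 307 - Q gives P = 175 - (1/2)q_V, so π_V = (175 - (1/2)q_V)q_V - 99q_V.
Leader FOC: 76 - q_V = 0, so q_V = 76.
Then q_N = (264 - 76)/2 = 94.
Total output Q = 170, so price P = 307 - 170 = 137.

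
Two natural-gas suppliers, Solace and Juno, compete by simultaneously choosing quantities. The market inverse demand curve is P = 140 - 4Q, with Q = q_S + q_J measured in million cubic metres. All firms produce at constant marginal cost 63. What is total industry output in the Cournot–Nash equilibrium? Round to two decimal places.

Each firm earns π_i = (140 - 4Q)q_i - 63q_i.
First-order condition (treating rivals' output as given): 77 - 8q_i - 4q_j = 0.
With identical firms every q_j equals q_i, so q_j = q_i and 77 = 12q_i, giving q_i = 77/12.
Total output Q = 77/12 + 77/12 = 77/6.

12.83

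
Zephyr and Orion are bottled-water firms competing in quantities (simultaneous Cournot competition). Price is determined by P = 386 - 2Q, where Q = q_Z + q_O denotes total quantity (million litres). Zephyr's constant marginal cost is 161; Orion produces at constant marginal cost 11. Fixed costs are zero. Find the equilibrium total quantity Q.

Zephyr's profit: π_Z = (386 - 2Q)q_Z - (161q_Z). Setting ∂π_Z/∂q_Z = 0: 225 - 4q_Z - 2(q_O) = 0.
Orion's first-order condition: 375 - 4q_O - 2(q_Z) = 0.
So q_Z = (225 - 2q_O)/4 and q_O = (375 - 2q_Z)/4.
Substituting one into the other gives q_Z = 25/2 and q_O = 175/2.
Total output Q = 25/2 + 175/2 = 100.

100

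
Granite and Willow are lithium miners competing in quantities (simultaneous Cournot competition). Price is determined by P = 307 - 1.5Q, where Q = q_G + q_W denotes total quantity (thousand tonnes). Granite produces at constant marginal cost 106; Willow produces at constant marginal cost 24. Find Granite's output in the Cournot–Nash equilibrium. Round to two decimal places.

26.44

Granite's profit: π_G = (307 - 1.5Q)q_G - (106q_G). Setting ∂π_G/∂q_G = 0: 201 - 3q_G - (3/2)(q_W) = 0.
Willow's first-order condition: 283 - 3q_W - (3/2)(q_G) = 0.
Best responses: q_G = (201 - (3/2)q_W)/3, q_W = (283 - (3/2)q_G)/3.
Solving the pair: q_G = 238/9, q_W = 730/9.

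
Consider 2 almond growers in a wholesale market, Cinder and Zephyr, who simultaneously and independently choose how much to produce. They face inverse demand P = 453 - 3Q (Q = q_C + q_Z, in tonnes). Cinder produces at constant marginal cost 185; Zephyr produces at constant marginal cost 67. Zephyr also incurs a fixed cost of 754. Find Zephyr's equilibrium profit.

Cinder's profit: π_C = (453 - 3Q)q_C - (185q_C). Setting ∂π_C/∂q_C = 0: 268 - 6q_C - 3(q_Z) = 0.
Zephyr's first-order condition: 386 - 6q_Z - 3(q_C) = 0.
Rearranging gives the reaction functions q_C = (268 - 3q_Z)/6 and q_Z = (386 - 3q_C)/6.
Solving the pair: q_C = 50/3, q_Z = 56.
Price P = 453 - 3·(218/3) = 235.
Zephyr's profit: (235 - 67)·56 - 754 = 8654.

8654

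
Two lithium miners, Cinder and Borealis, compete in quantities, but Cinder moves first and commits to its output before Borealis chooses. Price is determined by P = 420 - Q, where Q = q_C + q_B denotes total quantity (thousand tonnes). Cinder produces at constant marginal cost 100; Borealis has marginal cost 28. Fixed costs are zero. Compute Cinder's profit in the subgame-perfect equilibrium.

7688

The follower Borealis best-responds to any q_C: π_B = (420 - Q)q_B - 28q_B.
∂π_B/∂q_B = 392 - q_C - 2q_B = 0 gives the reaction function q_B = (392 - q_C)/2.
The leader anticipates this reaction. Substituting into P = 420 - Q gives P = 224 - (1/2)q_C, so π_C = (224 - (1/2)q_C)q_C - 100q_C.
Maximising: ∂π_C/∂q_C = 124 - q_C = 0, giving q_C = 124.
Then q_B = (392 - 124)/2 = 134.
Price P = 420 - 258 = 162.
Cinder's profit: (162 - 100)·124 = 7688.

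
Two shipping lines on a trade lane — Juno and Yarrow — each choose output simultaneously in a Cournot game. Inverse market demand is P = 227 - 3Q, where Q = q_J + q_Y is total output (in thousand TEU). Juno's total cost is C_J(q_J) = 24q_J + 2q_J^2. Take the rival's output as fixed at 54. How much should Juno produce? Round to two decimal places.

With the rival's output fixed at 54, Juno's profit is π_J = (227 - 3·54 - 3q_J)q_J - (24q_J + 2q_J²) = (65 - 3q_J)q_J - (24q_J + 2q_J²).
∂π_J/∂q_J = 41 - 10q_J = 0, so q_J = 41/10.

4.10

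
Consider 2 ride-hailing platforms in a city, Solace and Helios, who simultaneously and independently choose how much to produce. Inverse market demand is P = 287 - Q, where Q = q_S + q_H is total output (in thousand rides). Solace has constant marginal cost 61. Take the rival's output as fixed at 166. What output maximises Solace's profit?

With the rival's output fixed at 166, Solace's profit is π_S = (287 - 166 - q_S)q_S - (61q_S) = (121 - q_S)q_S - (61q_S).
∂π_S/∂q_S = 60 - 2q_S = 0, so q_S = 30.

30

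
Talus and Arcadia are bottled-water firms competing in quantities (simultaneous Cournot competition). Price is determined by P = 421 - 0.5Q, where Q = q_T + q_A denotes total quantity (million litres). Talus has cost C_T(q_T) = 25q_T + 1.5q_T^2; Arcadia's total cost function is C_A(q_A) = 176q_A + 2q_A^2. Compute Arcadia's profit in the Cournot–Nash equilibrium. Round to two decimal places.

Talus's profit: π_T = (421 - 0.5Q)q_T - (25q_T + (3/2)q_T²). Setting ∂π_T/∂q_T = 0: 396 - 4q_T - (1/2)(q_A) = 0.
Arcadia's profit: π_A = (421 - 0.5Q)q_A - (176q_A + 2q_A²). Setting ∂π_A/∂q_A = 0: 245 - 5q_A - (1/2)(q_T) = 0.
Best responses: q_T = (396 - (1/2)q_A)/4, q_A = (245 - (1/2)q_T)/5.
Solving the pair: q_T = 94.0506, q_A = 39.5949.
Price P = 421 - (1/2)·133.6456 = 354.1772.
Arcadia's profit: 354.1772·39.5949 - 176·39.5949 - 2·39.5949² = 3919.3975.

3919.40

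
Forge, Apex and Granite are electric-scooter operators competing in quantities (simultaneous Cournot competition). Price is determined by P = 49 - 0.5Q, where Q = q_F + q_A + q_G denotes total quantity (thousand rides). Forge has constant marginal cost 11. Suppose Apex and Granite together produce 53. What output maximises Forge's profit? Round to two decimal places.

With rivals' combined output fixed at 53, Forge's profit is π_F = (49 - (1/2)·53 - (1/2)q_F)q_F - (11q_F) = (45/2 - (1/2)q_F)q_F - (11q_F).
∂π_F/∂q_F = 23/2 - q_F = 0, so q_F = 23/2.

11.50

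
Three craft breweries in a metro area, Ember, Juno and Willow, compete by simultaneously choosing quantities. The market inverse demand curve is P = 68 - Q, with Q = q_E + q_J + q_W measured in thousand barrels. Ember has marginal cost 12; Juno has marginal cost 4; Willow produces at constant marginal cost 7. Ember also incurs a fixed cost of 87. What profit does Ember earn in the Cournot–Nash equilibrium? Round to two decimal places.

Ember's profit: π_E = (68 - Q)q_E - (12q_E). Setting ∂π_E/∂q_E = 0: 56 - 2q_E - (q_J + q_W) = 0.
Juno's profit: π_J = (68 - Q)q_J - (4q_J). Setting ∂π_J/∂q_J = 0: 64 - 2q_J - (q_E + q_W) = 0.
Willow's first-order condition: 61 - 2q_W - (q_E + q_J) = 0.
Adding the 3 conditions: 181 − 2Q − 2Q = 0, i.e. Q = 181/4.
Back-substituting: q_E = (56 − 181/4) = 43/4, q_J = (64 − 181/4) = 75/4, q_W = (61 − 181/4) = 63/4.
Price P = 68 - 181/4 = 91/4.
Ember's profit: (91/4 - 12)·(43/4) - 87 = 457/16.

28.56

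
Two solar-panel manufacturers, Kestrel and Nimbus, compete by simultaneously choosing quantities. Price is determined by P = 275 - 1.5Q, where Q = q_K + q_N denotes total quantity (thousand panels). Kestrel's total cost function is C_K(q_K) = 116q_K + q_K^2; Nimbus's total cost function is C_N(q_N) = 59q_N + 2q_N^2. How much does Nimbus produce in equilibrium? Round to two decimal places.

Kestrel's profit: π_K = (275 - 1.5Q)q_K - (116q_K + q_K²). Setting ∂π_K/∂q_K = 0: 159 - 5q_K - (3/2)(q_N) = 0.
Nimbus's profit: π_N = (275 - 1.5Q)q_N - (59q_N + 2q_N²). Setting ∂π_N/∂q_N = 0: 216 - 7q_N - (3/2)(q_K) = 0.
Rearranging gives the reaction functions q_K = (159 - (3/2)q_N)/5 and q_N = (216 - (3/2)q_K)/7.
Substituting one into the other gives q_K = 24.0916 and q_N = 25.6947.

25.69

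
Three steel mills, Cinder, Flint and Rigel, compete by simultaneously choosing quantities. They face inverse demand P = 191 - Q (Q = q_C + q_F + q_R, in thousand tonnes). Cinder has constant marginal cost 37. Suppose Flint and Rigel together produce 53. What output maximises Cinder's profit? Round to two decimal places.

50.50

With rivals' combined output fixed at 53, Cinder's profit is π_C = (191 - 53 - q_C)q_C - (37q_C) = (138 - q_C)q_C - (37q_C).
∂π_C/∂q_C = 101 - 2q_C = 0, so q_C = 101/2.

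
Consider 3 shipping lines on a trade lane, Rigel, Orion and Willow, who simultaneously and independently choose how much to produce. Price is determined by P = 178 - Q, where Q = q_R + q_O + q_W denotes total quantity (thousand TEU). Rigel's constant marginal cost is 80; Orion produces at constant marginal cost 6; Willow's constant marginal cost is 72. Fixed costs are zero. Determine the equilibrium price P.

Rigel's profit: π_R = (178 - Q)q_R - (80q_R). Setting ∂π_R/∂q_R = 0: 98 - 2q_R - (q_O + q_W) = 0.
Orion's profit: π_O = (178 - Q)q_O - (6q_O). Setting ∂π_O/∂q_O = 0: 172 - 2q_O - (q_R + q_W) = 0.
Willow's first-order condition: 106 - 2q_W - (q_R + q_O) = 0.
Summing all 3 equations gives 376 − 4Q = 0, hence Q = 94.
Back-substituting: q_R = (98 − 94) = 4, q_O = (172 − 94) = 78, q_W = (106 − 94) = 12.
Total output Q = 94, so price P = 178 - 94 = 84.

84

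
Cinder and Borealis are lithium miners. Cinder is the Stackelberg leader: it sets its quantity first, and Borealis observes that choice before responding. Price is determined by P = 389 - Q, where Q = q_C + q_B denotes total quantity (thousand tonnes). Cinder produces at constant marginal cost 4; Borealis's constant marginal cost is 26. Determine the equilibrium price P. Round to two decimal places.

105.75

Solve by backward induction. Given q_C, the follower Borealis maximises π_B = (389 - q_C - q_B)q_B - 26q_B.
Follower FOC: 363 - q_C - 2q_B = 0, so q_B(q_C) = (363 - q_C)/2.
Cinder substitutes q_B(q_C) into its own profit: π_C = q_C(389 - q_C - (363 - q_C)/2) - 4q_C = (415/2 - (1/2)q_C)q_C - 4q_C.
Maximising: ∂π_C/∂q_C = 407/2 - q_C = 0, giving q_C = 407/2.
Then q_B = (363 - 407/2)/2 = 319/4.
Total output Q = 1133/4, so price P = 389 - 1133/4 = 423/4.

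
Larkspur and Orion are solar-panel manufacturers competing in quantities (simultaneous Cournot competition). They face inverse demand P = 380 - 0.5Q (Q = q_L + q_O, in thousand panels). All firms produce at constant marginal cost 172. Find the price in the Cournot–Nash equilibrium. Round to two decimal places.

A representative firm's profit is π_i = q_i(380 - 0.5Q) - 172q_i.
Setting ∂π_i/∂q_i = 0 with rivals' quantities fixed: 208 - q_i - (1/2)q_j = 0.
By symmetry each firm produces the same amount; substituting q_j = q_i yields q_i = 208/(3/2) = 416/3.
Total output Q = 832/3, so price P = 380 - (1/2)·(832/3) = 724/3.

241.33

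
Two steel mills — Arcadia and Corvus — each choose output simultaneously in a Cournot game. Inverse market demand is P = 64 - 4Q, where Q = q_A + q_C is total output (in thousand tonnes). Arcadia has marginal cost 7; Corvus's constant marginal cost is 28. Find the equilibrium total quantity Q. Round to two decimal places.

7.75

Arcadia's profit: π_A = (64 - 4Q)q_A - (7q_A). Setting ∂π_A/∂q_A = 0: 57 - 8q_A - 4(q_C) = 0.
Corvus's profit: π_C = (64 - 4Q)q_C - (28q_C). Setting ∂π_C/∂q_C = 0: 36 - 8q_C - 4(q_A) = 0.
So q_A = (57 - 4q_C)/8 and q_C = (36 - 4q_A)/8.
Substituting one into the other gives q_A = 13/2 and q_C = 5/4.
Total output Q = 13/2 + 5/4 = 31/4.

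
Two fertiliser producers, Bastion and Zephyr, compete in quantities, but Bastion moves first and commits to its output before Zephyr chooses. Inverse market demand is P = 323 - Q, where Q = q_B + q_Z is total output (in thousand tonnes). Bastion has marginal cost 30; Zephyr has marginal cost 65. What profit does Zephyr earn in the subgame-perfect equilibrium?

The follower Zephyr best-responds to any q_B: π_Z = (323 - Q)q_Z - 65q_Z.
Follower FOC: 258 - q_B - 2q_Z = 0, so q_Z(q_B) = (258 - q_B)/2.
Bastion substitutes q_Z(q_B) into its own profit: π_B = q_B(323 - q_B - (258 - q_B)/2) - 30q_B = (194 - (1/2)q_B)q_B - 30q_B.
Leader FOC: 164 - q_B = 0, so q_B = 164.
Then q_Z = (258 - 164)/2 = 47.
Price P = 323 - 211 = 112.
Zephyr's profit: (112 - 65)·47 = 2209.

2209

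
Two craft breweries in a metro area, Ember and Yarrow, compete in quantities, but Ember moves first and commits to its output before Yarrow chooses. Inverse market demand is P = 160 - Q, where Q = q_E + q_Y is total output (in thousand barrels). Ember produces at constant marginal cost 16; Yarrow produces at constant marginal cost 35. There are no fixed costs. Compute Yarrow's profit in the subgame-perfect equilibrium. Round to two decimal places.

Solve by backward induction. Given q_E, the follower Yarrow maximises π_Y = (160 - q_E - q_Y)q_Y - 35q_Y.
Setting the follower's marginal profit to zero, 125 - q_E - 2q_Y = 0, i.e. q_Y = (125 - q_E)/2.
Ember substitutes q_Y(q_E) into its own profit: π_E = q_E(160 - q_E - (125 - q_E)/2) - 16q_E = (195/2 - (1/2)q_E)q_E - 16q_E.
Maximising: ∂π_E/∂q_E = 163/2 - q_E = 0, giving q_E = 163/2.
Then q_Y = (125 - 163/2)/2 = 87/4.
Price P = 160 - 413/4 = 227/4.
Yarrow's profit: (227/4 - 35)·(87/4) = 473.0625.

473.06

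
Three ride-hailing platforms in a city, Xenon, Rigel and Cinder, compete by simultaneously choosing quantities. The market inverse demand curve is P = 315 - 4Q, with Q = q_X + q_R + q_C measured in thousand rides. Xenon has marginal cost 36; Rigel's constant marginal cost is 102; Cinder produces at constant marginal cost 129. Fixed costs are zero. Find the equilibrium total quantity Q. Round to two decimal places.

42.38

Xenon's profit: π_X = (315 - 4Q)q_X - (36q_X). Setting ∂π_X/∂q_X = 0: 279 - 8q_X - 4(q_R + q_C) = 0.
Rigel's first-order condition: 213 - 8q_R - 4(q_X + q_C) = 0.
Cinder's first-order condition: 186 - 8q_C - 4(q_X + q_R) = 0.
Summing all 3 equations gives 678 − 16Q = 0, hence Q = 339/8.
Back-substituting: q_X = (279 − 339/2)/4 = 219/8, q_R = (213 − 339/2)/4 = 87/8, q_C = (186 − 339/2)/4 = 33/8.
Total output Q = 219/8 + 87/8 + 33/8 = 339/8.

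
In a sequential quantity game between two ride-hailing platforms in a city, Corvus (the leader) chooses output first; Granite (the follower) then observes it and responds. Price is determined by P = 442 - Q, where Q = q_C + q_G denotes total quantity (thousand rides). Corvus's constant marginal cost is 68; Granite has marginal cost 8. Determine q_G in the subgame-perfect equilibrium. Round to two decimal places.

Solve by backward induction. Given q_C, the follower Granite maximises π_G = (442 - q_C - q_G)q_G - 8q_G.
∂π_G/∂q_G = 434 - q_C - 2q_G = 0 gives the reaction function q_G = (434 - q_C)/2.
The leader anticipates this reaction. Substituting into P = 442 - Q gives P = 225 - (1/2)q_C, so π_C = (225 - (1/2)q_C)q_C - 68q_C.
Leader FOC: 157 - q_C = 0, so q_C = 157.
Then q_G = (434 - 157)/2 = 277/2.

138.50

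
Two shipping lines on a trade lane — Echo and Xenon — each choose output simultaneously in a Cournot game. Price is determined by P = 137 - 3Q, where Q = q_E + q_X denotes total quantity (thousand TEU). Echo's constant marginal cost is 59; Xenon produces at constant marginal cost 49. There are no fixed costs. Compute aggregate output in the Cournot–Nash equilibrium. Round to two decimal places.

18.44

Echo's profit: π_E = (137 - 3Q)q_E - (59q_E). Setting ∂π_E/∂q_E = 0: 78 - 6q_E - 3(q_X) = 0.
Xenon's first-order condition: 88 - 6q_X - 3(q_E) = 0.
So q_E = (78 - 3q_X)/6 and q_X = (88 - 3q_E)/6.
Solving the pair: q_E = 68/9, q_X = 98/9.
Total output Q = 68/9 + 98/9 = 166/9.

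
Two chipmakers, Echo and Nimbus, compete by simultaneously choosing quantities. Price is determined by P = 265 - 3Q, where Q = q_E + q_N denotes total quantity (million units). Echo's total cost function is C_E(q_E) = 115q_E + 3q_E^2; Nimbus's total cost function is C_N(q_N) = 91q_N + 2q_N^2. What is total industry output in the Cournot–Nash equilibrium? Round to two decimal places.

23.57

Echo's profit: π_E = (265 - 3Q)q_E - (115q_E + 3q_E²). Setting ∂π_E/∂q_E = 0: 150 - 12q_E - 3(q_N) = 0.
Nimbus's first-order condition: 174 - 10q_N - 3(q_E) = 0.
So q_E = (150 - 3q_N)/12 and q_N = (174 - 3q_E)/10.
Substituting one into the other gives q_E = 326/37 and q_N = 546/37.
Total output Q = 326/37 + 546/37 = 872/37.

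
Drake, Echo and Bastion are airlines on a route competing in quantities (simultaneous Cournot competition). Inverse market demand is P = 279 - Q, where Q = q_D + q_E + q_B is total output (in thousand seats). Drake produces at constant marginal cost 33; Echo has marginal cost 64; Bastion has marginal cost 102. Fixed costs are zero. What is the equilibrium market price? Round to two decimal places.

Drake's profit: π_D = (279 - Q)q_D - (33q_D). Setting ∂π_D/∂q_D = 0: 246 - 2q_D - (q_E + q_B) = 0.
Echo's profit: π_E = (279 - Q)q_E - (64q_E). Setting ∂π_E/∂q_E = 0: 215 - 2q_E - (q_D + q_B) = 0.
Bastion's first-order condition: 177 - 2q_B - (q_D + q_E) = 0.
Summing all 3 equations gives 638 − 4Q = 0, hence Q = 319/2.
Back-substituting: q_D = (246 − 319/2) = 173/2, q_E = (215 − 319/2) = 111/2, q_B = (177 − 319/2) = 35/2.
Total output Q = 319/2, so price P = 279 - 319/2 = 239/2.

119.50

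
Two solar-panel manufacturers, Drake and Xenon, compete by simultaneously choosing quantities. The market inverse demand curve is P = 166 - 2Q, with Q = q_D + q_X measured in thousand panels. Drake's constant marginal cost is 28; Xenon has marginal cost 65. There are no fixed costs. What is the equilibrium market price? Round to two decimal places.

86.33

Drake's profit: π_D = (166 - 2Q)q_D - (28q_D). Setting ∂π_D/∂q_D = 0: 138 - 4q_D - 2(q_X) = 0.
Xenon's profit: π_X = (166 - 2Q)q_X - (65q_X). Setting ∂π_X/∂q_X = 0: 101 - 4q_X - 2(q_D) = 0.
Best responses: q_D = (138 - 2q_X)/4, q_X = (101 - 2q_D)/4.
Substituting one into the other gives q_D = 175/6 and q_X = 32/3.
Total output Q = 239/6, so price P = 166 - 2·(239/6) = 259/3.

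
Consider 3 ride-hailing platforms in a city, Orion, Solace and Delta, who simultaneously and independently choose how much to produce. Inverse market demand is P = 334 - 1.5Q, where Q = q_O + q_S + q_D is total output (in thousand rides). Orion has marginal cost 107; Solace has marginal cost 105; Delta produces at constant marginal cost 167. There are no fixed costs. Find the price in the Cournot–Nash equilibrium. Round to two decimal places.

178.25

Orion's profit: π_O = (334 - 1.5Q)q_O - (107q_O). Setting ∂π_O/∂q_O = 0: 227 - 3q_O - (3/2)(q_S + q_D) = 0.
Solace's profit: π_S = (334 - 1.5Q)q_S - (105q_S). Setting ∂π_S/∂q_S = 0: 229 - 3q_S - (3/2)(q_O + q_D) = 0.
Delta's profit: π_D = (334 - 1.5Q)q_D - (167q_D). Setting ∂π_D/∂q_D = 0: 167 - 3q_D - (3/2)(q_O + q_S) = 0.
Summing all 3 equations gives 623 − 6Q = 0, hence Q = 623/6.
Back-substituting: q_O = (227 − 623/4)/(3/2) = 95/2, q_S = (229 − 623/4)/(3/2) = 293/6, q_D = (167 − 623/4)/(3/2) = 15/2.
Total output Q = 623/6, so price P = 334 - (3/2)·(623/6) = 713/4.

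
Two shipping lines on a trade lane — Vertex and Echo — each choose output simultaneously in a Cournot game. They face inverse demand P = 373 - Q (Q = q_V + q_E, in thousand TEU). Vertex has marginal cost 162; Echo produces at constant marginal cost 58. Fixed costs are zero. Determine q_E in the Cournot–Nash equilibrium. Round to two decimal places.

Vertex's profit: π_V = (373 - Q)q_V - (162q_V). Setting ∂π_V/∂q_V = 0: 211 - 2q_V - (q_E) = 0.
Echo's first-order condition: 315 - 2q_E - (q_V) = 0.
Rearranging gives the reaction functions q_V = (211 - q_E)/2 and q_E = (315 - q_V)/2.
Solving the pair: q_V = 107/3, q_E = 419/3.

139.67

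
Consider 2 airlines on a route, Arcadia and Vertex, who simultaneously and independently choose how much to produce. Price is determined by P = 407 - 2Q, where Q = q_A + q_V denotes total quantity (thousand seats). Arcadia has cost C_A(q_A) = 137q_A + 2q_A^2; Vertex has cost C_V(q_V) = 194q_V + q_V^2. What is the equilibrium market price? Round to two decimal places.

Arcadia's profit: π_A = (407 - 2Q)q_A - (137q_A + 2q_A²). Setting ∂π_A/∂q_A = 0: 270 - 8q_A - 2(q_V) = 0.
Vertex's profit: π_V = (407 - 2Q)q_V - (194q_V + q_V²). Setting ∂π_V/∂q_V = 0: 213 - 6q_V - 2(q_A) = 0.
So q_A = (270 - 2q_V)/8 and q_V = (213 - 2q_A)/6.
Substituting one into the other gives q_A = 597/22 and q_V = 291/11.
Total output Q = 1179/22, so price P = 407 - 2·(1179/22) = 299.8182.

299.82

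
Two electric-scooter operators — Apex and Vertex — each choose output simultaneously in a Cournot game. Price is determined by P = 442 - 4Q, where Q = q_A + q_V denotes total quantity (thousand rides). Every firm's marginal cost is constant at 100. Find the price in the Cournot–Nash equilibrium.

214

Each firm earns π_i = (442 - 4Q)q_i - 100q_i.
Setting ∂π_i/∂q_i = 0 with rivals' quantities fixed: 342 - 8q_i - 4q_j = 0.
With identical firms every q_j equals q_i, so q_j = q_i and 342 = 12q_i, giving q_i = 57/2.
Total output Q = 57, so price P = 442 - 4·57 = 214.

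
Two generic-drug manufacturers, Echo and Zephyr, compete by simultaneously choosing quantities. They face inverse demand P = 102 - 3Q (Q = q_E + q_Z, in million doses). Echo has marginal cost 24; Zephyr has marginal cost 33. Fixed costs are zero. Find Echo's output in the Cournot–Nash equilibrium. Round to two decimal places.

9.67

Echo's profit: π_E = (102 - 3Q)q_E - (24q_E). Setting ∂π_E/∂q_E = 0: 78 - 6q_E - 3(q_Z) = 0.
Zephyr's profit: π_Z = (102 - 3Q)q_Z - (33q_Z). Setting ∂π_Z/∂q_Z = 0: 69 - 6q_Z - 3(q_E) = 0.
Best responses: q_E = (78 - 3q_Z)/6, q_Z = (69 - 3q_E)/6.
Solving the pair: q_E = 29/3, q_Z = 20/3.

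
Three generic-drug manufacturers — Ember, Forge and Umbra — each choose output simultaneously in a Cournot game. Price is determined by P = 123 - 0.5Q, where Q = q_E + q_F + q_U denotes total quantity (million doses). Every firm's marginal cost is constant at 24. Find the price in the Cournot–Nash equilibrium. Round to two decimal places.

48.75

Each firm earns π_i = (123 - 0.5Q)q_i - 24q_i.
First-order condition (treating rivals' output as given): 99 - q_i - (1/2)·Σ_{j≠i} q_j = 0.
With identical firms every q_j equals q_i, so Σ_{j≠i} q_j = 2q_i and 99 = 2q_i, giving q_i = 99/2.
Total output Q = 297/2, so price P = 123 - (1/2)·(297/2) = 195/4.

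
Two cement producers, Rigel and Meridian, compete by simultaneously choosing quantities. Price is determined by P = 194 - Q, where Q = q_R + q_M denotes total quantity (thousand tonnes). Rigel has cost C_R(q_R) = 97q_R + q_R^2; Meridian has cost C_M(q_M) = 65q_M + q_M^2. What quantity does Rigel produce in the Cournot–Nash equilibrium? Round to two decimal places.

Rigel's profit: π_R = (194 - Q)q_R - (97q_R + q_R²). Setting ∂π_R/∂q_R = 0: 97 - 4q_R - (q_M) = 0.
Meridian's profit: π_M = (194 - Q)q_M - (65q_M + q_M²). Setting ∂π_M/∂q_M = 0: 129 - 4q_M - (q_R) = 0.
Best responses: q_R = (97 - q_M)/4, q_M = (129 - q_R)/4.
Substituting one into the other gives q_R = 259/15 and q_M = 419/15.

17.27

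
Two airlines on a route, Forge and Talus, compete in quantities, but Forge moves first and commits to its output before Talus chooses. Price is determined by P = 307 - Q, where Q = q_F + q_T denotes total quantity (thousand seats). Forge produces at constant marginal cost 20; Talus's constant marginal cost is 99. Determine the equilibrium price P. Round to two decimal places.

111.50

The follower Talus best-responds to any q_F: π_T = (307 - Q)q_T - 99q_T.
∂π_T/∂q_T = 208 - q_F - 2q_T = 0 gives the reaction function q_T = (208 - q_F)/2.
Forge substitutes q_T(q_F) into its own profit: π_F = q_F(307 - q_F - (208 - q_F)/2) - 20q_F = (203 - (1/2)q_F)q_F - 20q_F.
Maximising: ∂π_F/∂q_F = 183 - q_F = 0, giving q_F = 183.
Then q_T = (208 - 183)/2 = 25/2.
Total output Q = 391/2, so price P = 307 - 391/2 = 223/2.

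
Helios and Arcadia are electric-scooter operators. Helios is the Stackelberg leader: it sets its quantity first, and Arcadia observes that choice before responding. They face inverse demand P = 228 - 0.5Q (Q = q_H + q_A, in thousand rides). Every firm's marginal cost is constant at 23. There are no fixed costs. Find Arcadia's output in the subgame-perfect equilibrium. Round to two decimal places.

102.50

The follower Arcadia best-responds to any q_H: π_A = (228 - 0.5Q)q_A - 23q_A.
Follower FOC: 205 - (1/2)q_H - q_A = 0, so q_A(q_H) = (205 - (1/2)q_H).
The leader anticipates this reaction. Substituting into P = 228 - 0.5Q gives P = 251/2 - (1/4)q_H, so π_H = (251/2 - (1/4)q_H)q_H - 23q_H.
The leader's first-order condition 205/2 - (1/2)q_H = 0 yields q_H = 205.
Then q_A = (205 - (1/2)·205) = 205/2.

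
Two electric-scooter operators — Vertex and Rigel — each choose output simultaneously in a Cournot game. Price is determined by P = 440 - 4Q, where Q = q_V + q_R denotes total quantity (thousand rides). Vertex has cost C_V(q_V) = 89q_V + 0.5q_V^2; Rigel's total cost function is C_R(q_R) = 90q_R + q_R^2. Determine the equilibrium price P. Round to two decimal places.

231.57

Vertex's profit: π_V = (440 - 4Q)q_V - (89q_V + (1/2)q_V²). Setting ∂π_V/∂q_V = 0: 351 - 9q_V - 4(q_R) = 0.
Rigel's profit: π_R = (440 - 4Q)q_R - (90q_R + q_R²). Setting ∂π_R/∂q_R = 0: 350 - 10q_R - 4(q_V) = 0.
So q_V = (351 - 4q_R)/9 and q_R = (350 - 4q_V)/10.
Substituting one into the other gives q_V = 1055/37 and q_R = 873/37.
Total output Q = 1928/37, so price P = 440 - 4·(1928/37) = 231.5676.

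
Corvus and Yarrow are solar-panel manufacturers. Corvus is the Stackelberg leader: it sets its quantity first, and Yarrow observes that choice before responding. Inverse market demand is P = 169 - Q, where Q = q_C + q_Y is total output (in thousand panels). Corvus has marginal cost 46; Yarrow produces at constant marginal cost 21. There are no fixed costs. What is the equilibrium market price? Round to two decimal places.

The follower Yarrow best-responds to any q_C: π_Y = (169 - Q)q_Y - 21q_Y.
∂π_Y/∂q_Y = 148 - q_C - 2q_Y = 0 gives the reaction function q_Y = (148 - q_C)/2.
Corvus substitutes q_Y(q_C) into its own profit: π_C = q_C(169 - q_C - (148 - q_C)/2) - 46q_C = (95 - (1/2)q_C)q_C - 46q_C.
Maximising: ∂π_C/∂q_C = 49 - q_C = 0, giving q_C = 49.
Then q_Y = (148 - 49)/2 = 99/2.
Total output Q = 197/2, so price P = 169 - 197/2 = 141/2.

70.50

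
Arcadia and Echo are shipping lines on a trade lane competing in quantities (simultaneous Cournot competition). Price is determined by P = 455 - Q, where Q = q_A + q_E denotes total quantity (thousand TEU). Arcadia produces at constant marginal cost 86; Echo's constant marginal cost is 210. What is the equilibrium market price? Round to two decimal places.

250.33

Arcadia's profit: π_A = (455 - Q)q_A - (86q_A). Setting ∂π_A/∂q_A = 0: 369 - 2q_A - (q_E) = 0.
Echo's first-order condition: 245 - 2q_E - (q_A) = 0.
Rearranging gives the reaction functions q_A = (369 - q_E)/2 and q_E = (245 - q_A)/2.
Substituting one into the other gives q_A = 493/3 and q_E = 121/3.
Total output Q = 614/3, so price P = 455 - 614/3 = 751/3.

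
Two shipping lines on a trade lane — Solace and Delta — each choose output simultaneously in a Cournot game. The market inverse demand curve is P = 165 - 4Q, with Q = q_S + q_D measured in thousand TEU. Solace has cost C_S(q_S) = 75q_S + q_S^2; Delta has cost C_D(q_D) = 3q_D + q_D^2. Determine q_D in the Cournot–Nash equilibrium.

Solace's profit: π_S = (165 - 4Q)q_S - (75q_S + q_S²). Setting ∂π_S/∂q_S = 0: 90 - 10q_S - 4(q_D) = 0.
Delta's profit: π_D = (165 - 4Q)q_D - (3q_D + q_D²). Setting ∂π_D/∂q_D = 0: 162 - 10q_D - 4(q_S) = 0.
Rearranging gives the reaction functions q_S = (90 - 4q_D)/10 and q_D = (162 - 4q_S)/10.
Substituting one into the other gives q_S = 3 and q_D = 15.

15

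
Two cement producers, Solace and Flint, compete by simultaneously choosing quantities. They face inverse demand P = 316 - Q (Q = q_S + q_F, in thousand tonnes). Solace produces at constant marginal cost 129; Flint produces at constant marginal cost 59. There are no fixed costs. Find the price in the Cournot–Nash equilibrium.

168

Solace's profit: π_S = (316 - Q)q_S - (129q_S). Setting ∂π_S/∂q_S = 0: 187 - 2q_S - (q_F) = 0.
Flint's profit: π_F = (316 - Q)q_F - (59q_F). Setting ∂π_F/∂q_F = 0: 257 - 2q_F - (q_S) = 0.
Best responses: q_S = (187 - q_F)/2, q_F = (257 - q_S)/2.
Substituting one into the other gives q_S = 39 and q_F = 109.
Total output Q = 148, so price P = 316 - 148 = 168.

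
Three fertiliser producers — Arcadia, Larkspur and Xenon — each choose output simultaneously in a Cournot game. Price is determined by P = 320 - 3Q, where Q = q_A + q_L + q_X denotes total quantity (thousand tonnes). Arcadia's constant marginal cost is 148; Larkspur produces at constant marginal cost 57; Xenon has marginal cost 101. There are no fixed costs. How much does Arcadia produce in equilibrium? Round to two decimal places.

2.83

Arcadia's profit: π_A = (320 - 3Q)q_A - (148q_A). Setting ∂π_A/∂q_A = 0: 172 - 6q_A - 3(q_L + q_X) = 0.
Larkspur's profit: π_L = (320 - 3Q)q_L - (57q_L). Setting ∂π_L/∂q_L = 0: 263 - 6q_L - 3(q_A + q_X) = 0.
Xenon's first-order condition: 219 - 6q_X - 3(q_A + q_L) = 0.
Adding the 3 first-order conditions: 654 − 12Q = 0, so Q = 109/2.
Back-substituting: q_A = (172 − 327/2)/3 = 17/6, q_L = (263 − 327/2)/3 = 199/6, q_X = (219 − 327/2)/3 = 37/2.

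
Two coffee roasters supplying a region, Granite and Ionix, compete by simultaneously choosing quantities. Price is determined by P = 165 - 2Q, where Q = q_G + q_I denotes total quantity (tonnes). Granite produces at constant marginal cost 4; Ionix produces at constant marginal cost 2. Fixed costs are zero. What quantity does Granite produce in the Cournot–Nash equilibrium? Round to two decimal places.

26.50

Granite's profit: π_G = (165 - 2Q)q_G - (4q_G). Setting ∂π_G/∂q_G = 0: 161 - 4q_G - 2(q_I) = 0.
Ionix's profit: π_I = (165 - 2Q)q_I - (2q_I). Setting ∂π_I/∂q_I = 0: 163 - 4q_I - 2(q_G) = 0.
Best responses: q_G = (161 - 2q_I)/4, q_I = (163 - 2q_G)/4.
Solving the pair: q_G = 53/2, q_I = 55/2.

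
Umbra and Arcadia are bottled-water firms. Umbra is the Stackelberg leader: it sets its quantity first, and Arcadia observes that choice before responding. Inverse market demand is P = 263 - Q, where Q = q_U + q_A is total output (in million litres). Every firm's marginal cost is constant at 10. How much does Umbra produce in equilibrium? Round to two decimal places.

The follower Arcadia best-responds to any q_U: π_A = (263 - Q)q_A - 10q_A.
Setting the follower's marginal profit to zero, 253 - q_U - 2q_A = 0, i.e. q_A = (253 - q_U)/2.
Umbra substitutes q_A(q_U) into its own profit: π_U = q_U(263 - q_U - (253 - q_U)/2) - 10q_U = (273/2 - (1/2)q_U)q_U - 10q_U.
Maximising: ∂π_U/∂q_U = 253/2 - q_U = 0, giving q_U = 253/2.
Then q_A = (253 - 253/2)/2 = 253/4.

126.50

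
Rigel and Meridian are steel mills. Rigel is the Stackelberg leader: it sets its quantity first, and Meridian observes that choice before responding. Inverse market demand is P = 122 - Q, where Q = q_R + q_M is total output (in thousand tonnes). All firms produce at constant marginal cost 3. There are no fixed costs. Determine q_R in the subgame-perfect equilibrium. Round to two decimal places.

59.50

Solve by backward induction. Given q_R, the follower Meridian maximises π_M = (122 - q_R - q_M)q_M - 3q_M.
Follower FOC: 119 - q_R - 2q_M = 0, so q_M(q_R) = (119 - q_R)/2.
The leader anticipates this reaction. Substituting into P = 122 - Q gives P = 125/2 - (1/2)q_R, so π_R = (125/2 - (1/2)q_R)q_R - 3q_R.
Leader FOC: 119/2 - q_R = 0, so q_R = 119/2.
Then q_M = (119 - 119/2)/2 = 119/4.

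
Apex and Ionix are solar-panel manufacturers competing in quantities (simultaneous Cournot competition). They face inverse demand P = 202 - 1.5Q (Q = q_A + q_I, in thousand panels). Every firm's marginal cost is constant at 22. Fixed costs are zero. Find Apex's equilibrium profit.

2400

A representative firm's profit is π_i = q_i(202 - 1.5Q) - 22q_i.
First-order condition (treating rivals' output as given): 180 - 3q_i - (3/2)q_j = 0.
By symmetry each firm produces the same amount; substituting q_j = q_i yields q_i = 180/(9/2) = 40.
Price P = 202 - (3/2)·80 = 82.
Apex's profit: (82 - 22)·40 = 2400.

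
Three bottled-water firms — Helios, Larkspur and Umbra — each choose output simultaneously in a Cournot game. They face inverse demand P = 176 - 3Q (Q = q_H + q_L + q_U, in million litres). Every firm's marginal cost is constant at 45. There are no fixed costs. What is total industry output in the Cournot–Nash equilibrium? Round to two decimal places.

Each firm earns π_i = (176 - 3Q)q_i - 45q_i.
First-order condition (treating rivals' output as given): 131 - 6q_i - 3·Σ_{j≠i} q_j = 0.
With identical firms every q_j equals q_i, so Σ_{j≠i} q_j = 2q_i and 131 = 12q_i, giving q_i = 131/12.
Total output Q = 131/12 + 131/12 + 131/12 = 131/4.

32.75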